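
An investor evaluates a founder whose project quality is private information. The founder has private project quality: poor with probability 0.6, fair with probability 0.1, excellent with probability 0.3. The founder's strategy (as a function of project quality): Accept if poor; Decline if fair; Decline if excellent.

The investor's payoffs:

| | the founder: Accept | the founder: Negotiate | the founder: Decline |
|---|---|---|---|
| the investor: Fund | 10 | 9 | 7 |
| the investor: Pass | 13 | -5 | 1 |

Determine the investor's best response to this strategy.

Fund

E[Fund] = 0.6·(10) + 0.1·(7) + 0.3·(7) = 8.8
E[Pass] = 0.6·(13) + 0.1·(1) + 0.3·(1) = 8.2
Best response: Fund (8.8 is the largest).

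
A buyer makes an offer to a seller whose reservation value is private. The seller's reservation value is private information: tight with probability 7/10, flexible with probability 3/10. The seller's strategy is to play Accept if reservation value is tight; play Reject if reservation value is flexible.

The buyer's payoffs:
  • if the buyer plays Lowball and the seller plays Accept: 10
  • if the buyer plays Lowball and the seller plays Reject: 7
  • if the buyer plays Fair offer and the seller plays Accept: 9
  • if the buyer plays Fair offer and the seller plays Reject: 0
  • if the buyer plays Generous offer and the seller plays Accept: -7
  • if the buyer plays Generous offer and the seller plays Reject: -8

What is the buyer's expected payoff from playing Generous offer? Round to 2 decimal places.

E[Generous offer] = 7/10·(-7) + 3/10·(-8) = (-49/10) + (-12/5) = -73/10

-7.30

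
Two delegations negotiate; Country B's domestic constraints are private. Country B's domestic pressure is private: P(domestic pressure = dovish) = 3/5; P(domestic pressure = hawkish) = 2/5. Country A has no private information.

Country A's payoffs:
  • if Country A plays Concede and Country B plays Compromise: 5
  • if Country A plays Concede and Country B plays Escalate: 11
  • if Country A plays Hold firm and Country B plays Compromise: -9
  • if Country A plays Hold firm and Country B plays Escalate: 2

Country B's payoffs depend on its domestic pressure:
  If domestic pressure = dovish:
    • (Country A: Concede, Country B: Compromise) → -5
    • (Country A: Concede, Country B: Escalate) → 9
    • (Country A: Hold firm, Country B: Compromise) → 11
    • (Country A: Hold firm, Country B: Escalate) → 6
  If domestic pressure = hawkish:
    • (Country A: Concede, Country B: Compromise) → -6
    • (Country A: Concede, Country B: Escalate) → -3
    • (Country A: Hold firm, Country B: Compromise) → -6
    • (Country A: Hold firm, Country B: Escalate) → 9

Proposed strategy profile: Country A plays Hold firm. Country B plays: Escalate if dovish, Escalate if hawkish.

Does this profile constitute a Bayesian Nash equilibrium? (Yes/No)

Country A plays Hold firm: E[Hold firm] = 3/5·(2) + 2/5·(2) = 2; E[Concede] = 11. Not best-responding. ✗
Country B (domestic pressure dovish), facing Hold firm: Compromise gives 11, Escalate gives 6. Proposed Escalate is not best — profitable deviation exists. ✗
Country B (domestic pressure hawkish), facing Hold firm: Compromise gives -6, Escalate gives 9. Proposed Escalate is best. ✓

No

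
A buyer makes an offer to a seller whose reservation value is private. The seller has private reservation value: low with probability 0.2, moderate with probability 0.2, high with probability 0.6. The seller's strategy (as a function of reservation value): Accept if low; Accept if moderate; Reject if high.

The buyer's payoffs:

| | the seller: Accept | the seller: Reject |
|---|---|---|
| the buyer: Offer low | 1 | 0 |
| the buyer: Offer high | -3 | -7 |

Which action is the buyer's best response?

Offer low

Compute the buyer's expected payoff for each action, taking the expectation over the seller's type.
E[Offer low] = 0.2·(1) + 0.2·(1) + 0.6·(0) = 0.4
E[Offer high] = 0.2·(-3) + 0.2·(-3) + 0.6·(-7) = -5.4
Best response: Offer low (0.4 is the largest).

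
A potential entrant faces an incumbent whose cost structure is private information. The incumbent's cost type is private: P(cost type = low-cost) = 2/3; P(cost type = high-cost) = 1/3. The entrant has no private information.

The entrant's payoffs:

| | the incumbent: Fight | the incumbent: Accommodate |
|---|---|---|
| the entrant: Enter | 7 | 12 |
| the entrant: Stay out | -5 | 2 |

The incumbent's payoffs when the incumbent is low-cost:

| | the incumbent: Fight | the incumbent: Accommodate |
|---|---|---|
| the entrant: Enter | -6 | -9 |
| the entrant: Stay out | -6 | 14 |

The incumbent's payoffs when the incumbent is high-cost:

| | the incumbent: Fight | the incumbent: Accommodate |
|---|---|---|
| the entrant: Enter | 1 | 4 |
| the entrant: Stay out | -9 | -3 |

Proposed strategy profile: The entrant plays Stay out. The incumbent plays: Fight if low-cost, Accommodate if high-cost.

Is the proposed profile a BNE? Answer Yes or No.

No

The entrant plays Stay out: E[Stay out] = 2/3·(-5) + 1/3·(2) = -8/3; E[Enter] = 26/3. Not best-responding. ✗
The incumbent (cost type low-cost), facing Stay out: Fight gives -6, Accommodate gives 14. Proposed Fight is not best — profitable deviation exists. ✗
The incumbent (cost type high-cost), facing Stay out: Fight gives -9, Accommodate gives -3. Proposed Accommodate is best. ✓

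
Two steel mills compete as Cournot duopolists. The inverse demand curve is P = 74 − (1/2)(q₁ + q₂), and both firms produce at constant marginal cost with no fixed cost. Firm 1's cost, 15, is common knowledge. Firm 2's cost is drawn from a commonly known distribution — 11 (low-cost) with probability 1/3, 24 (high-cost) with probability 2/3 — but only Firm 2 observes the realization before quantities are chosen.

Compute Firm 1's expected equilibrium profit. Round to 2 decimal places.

900.77

Each type of Firm 2 best-responds to q₁; Firm 1 best-responds to the expected q₂ over Firm 2's types.
Firm 2 with cost c maximizes (74 − (1/2)(q₁+q₂) − c)·q₂, giving q₂(c) = (74 − c − (1/2)q₁).
E[c₂] = 1/3·11 + 2/3·24 = 19.6667
Firm 1's FOC against E[q₂] yields q₁ = (74 − 2·15 + E[c₂])/(3/2) = (74 − 30 + 19.6667)/(3/2) = 42.4444.
E[P] = 74 − (1/2)·(q₁ + E[q₂]) = 36.2222; Firm 1's expected profit = (E[P] − 15)·q₁ = (36.2222 − 15)·42.4444 = 900.765.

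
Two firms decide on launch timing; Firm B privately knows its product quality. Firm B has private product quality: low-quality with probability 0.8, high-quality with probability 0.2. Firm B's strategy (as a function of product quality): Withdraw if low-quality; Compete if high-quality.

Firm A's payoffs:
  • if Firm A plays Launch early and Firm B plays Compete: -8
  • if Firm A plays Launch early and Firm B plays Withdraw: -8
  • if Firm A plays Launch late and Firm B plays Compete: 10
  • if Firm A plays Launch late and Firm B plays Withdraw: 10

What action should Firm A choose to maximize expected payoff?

Launch late

E[Launch early] = 0.8·(-8) + 0.2·(-8) = -8
E[Launch late] = 0.8·(10) + 0.2·(10) = 10
Best response: Launch late (10 is the largest).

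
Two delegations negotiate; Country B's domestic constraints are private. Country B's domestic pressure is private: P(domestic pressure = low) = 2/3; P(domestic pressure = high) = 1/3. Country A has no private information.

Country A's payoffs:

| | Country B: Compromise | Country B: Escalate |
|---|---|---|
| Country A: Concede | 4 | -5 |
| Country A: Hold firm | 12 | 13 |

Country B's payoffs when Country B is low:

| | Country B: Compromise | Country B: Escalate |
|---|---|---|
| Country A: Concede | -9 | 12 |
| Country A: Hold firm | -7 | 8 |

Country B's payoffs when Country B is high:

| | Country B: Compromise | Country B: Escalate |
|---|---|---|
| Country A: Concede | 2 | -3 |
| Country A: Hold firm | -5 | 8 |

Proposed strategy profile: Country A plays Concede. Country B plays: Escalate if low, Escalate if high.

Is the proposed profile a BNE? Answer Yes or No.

No

Country A plays Concede: E[Concede] = 2/3·(-5) + 1/3·(-5) = -5; E[Hold firm] = 13. Not best-responding. ✗
Country B (domestic pressure low), facing Concede: Compromise gives -9, Escalate gives 12. Proposed Escalate is best. ✓
Country B (domestic pressure high), facing Concede: Compromise gives 2, Escalate gives -3. Proposed Escalate is not best — profitable deviation exists. ✗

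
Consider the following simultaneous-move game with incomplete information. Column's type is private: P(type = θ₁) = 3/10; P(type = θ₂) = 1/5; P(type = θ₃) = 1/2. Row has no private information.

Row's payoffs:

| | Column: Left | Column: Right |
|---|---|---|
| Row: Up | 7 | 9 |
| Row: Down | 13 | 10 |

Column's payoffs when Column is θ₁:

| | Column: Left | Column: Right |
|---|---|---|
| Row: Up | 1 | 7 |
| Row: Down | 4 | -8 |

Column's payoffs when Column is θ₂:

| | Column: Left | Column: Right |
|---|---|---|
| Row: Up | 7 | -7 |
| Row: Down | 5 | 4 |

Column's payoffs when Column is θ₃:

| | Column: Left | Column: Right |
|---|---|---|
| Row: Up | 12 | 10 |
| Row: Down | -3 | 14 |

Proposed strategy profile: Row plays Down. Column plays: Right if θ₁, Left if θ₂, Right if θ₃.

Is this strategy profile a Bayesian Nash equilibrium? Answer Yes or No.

A profile is a BNE iff every type of every player is best-responding given beliefs about the other side.
Row plays Down: E[Down] = 3/10·(10) + 1/5·(13) + 1/2·(10) = 53/5; E[Up] = 43/5. Best-responding. ✓
Column (type θ₁), facing Down: Left gives 4, Right gives -8. Proposed Right is not best — profitable deviation exists. ✗
Column (type θ₂), facing Down: Left gives 5, Right gives 4. Proposed Left is best. ✓
Column (type θ₃), facing Down: Left gives -3, Right gives 14. Proposed Right is best. ✓

No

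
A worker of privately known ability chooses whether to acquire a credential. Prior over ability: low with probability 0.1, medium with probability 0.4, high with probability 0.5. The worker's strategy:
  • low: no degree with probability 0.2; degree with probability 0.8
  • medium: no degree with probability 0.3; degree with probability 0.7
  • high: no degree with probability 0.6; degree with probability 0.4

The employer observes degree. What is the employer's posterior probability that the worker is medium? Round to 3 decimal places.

0.500

Apply Bayes' rule using the sender's strategy as the likelihood.
P(degree) = 0.1·0.8 + 0.4·0.7 + 0.5·0.4 = 0.56
P(medium | degree) = (0.4·0.7) / 0.56 = 0.28 / 0.56 = 0.5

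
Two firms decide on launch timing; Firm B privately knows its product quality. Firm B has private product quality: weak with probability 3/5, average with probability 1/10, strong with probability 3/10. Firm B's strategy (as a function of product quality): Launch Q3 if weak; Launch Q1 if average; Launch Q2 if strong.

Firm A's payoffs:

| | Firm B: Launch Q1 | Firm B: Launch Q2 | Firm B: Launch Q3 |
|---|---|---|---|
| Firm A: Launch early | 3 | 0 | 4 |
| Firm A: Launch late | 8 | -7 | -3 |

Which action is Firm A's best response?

Compute Firm A's expected payoff for each action, taking the expectation over Firm B's type.
E[Launch early] = 3/5·(4) + 1/10·(3) + 3/10·(0) = 27/10
E[Launch late] = 3/5·(-3) + 1/10·(8) + 3/10·(-7) = -31/10
Best response: Launch early (27/10 is the largest).

Launch early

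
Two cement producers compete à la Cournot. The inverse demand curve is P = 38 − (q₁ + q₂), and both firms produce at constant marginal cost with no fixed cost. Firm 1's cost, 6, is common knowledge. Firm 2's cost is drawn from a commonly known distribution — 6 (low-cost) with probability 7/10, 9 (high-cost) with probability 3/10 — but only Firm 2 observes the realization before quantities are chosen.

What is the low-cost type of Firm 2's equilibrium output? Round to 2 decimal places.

Firm 2 with cost c maximizes (38 − (q₁+q₂) − c)·q₂, giving q₂(c) = (38 − c − q₁)/2.
E[c₂] = 7/10·6 + 3/10·9 = 6.9
Firm 1's FOC against E[q₂] yields q₁ = (38 − 2·6 + E[c₂])/3 = (38 − 12 + 6.9)/3 = 10.9667.
q₂(low-cost) = (38 − 6 − 10.9667)/2 = 10.5167.

10.52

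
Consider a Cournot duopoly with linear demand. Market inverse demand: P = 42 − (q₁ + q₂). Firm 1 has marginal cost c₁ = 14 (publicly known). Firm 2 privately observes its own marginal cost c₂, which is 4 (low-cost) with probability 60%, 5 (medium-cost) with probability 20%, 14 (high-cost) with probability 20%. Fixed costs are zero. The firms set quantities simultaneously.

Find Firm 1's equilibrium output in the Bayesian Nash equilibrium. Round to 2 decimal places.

Type-c best response for Firm 2: q₂(c) = (42 − c)/2 − q₁/2.
Firm 1 maximizes expected profit; its first-order condition is 42 − 2q₁ − E[q₂] − 14 = 0.
Substituting E[q₂] and solving: E[c₂] = 6.2, so q₁ = (42 − 2·14 + 6.2)/3 = 6.73333.

6.73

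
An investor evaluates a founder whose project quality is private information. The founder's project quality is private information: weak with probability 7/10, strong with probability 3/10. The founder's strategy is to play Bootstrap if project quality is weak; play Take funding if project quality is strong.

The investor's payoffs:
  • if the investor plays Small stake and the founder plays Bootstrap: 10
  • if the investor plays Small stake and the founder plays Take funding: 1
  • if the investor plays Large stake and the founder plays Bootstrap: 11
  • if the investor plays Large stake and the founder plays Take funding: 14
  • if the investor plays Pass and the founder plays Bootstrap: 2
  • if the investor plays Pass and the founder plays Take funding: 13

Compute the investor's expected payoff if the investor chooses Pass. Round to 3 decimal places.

5.300

E[Pass] = 7/10·2 + 3/10·13 = 7/5 + 39/10 = 53/10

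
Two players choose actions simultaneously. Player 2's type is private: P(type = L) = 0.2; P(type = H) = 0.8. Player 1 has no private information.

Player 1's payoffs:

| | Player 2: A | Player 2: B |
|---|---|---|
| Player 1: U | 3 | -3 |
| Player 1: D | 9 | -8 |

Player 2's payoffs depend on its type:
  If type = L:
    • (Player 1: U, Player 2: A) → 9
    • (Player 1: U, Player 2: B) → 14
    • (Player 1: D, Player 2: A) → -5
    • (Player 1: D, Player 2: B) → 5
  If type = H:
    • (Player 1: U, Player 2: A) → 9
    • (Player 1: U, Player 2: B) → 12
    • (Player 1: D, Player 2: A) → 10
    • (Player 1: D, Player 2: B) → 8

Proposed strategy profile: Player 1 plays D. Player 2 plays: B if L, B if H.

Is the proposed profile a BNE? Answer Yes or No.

No

Player 1 plays D: E[D] = 0.2·(-8) + 0.8·(-8) = -8; E[U] = -3. Not best-responding. ✗
Player 2 (type L), facing D: A gives -5, B gives 5. Proposed B is best. ✓
Player 2 (type H), facing D: A gives 10, B gives 8. Proposed B is not best — profitable deviation exists. ✗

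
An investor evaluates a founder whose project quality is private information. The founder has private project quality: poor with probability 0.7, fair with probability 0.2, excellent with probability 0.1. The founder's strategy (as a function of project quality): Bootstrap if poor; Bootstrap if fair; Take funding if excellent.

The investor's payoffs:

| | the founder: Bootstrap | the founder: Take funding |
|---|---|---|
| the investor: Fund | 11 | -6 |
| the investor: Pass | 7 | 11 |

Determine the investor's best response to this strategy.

Fund

Compute the investor's expected payoff for each action, taking the expectation over the founder's type.
E[Fund] = 0.7·(11) + 0.2·(11) + 0.1·(-6) = 9.3
E[Pass] = 0.7·(7) + 0.2·(7) + 0.1·(11) = 7.4
Best response: Fund (9.3 is the largest).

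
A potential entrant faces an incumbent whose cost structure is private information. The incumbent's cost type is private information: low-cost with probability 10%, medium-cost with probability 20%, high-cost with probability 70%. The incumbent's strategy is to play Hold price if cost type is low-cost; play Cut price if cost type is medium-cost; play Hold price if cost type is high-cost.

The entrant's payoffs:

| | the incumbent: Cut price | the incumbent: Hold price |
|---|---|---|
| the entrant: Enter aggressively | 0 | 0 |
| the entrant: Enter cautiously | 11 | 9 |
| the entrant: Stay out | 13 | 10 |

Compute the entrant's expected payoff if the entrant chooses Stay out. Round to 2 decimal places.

10.60

Take the expectation over the incumbent's cost type, weighting each type's action by its prior probability.
E[Stay out] = 0.1·10 + 0.2·13 + 0.7·10 = 1 + 2.6 + 7 = 10.6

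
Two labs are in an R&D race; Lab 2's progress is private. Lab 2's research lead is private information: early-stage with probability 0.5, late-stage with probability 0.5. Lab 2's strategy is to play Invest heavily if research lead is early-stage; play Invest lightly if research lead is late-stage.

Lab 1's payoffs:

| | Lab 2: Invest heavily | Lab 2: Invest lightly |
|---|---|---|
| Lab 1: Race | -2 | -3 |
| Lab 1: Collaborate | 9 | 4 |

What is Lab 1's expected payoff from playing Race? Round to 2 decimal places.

E[Race] = 0.5·(-2) + 0.5·(-3) = (-1) + (-1.5) = -2.5

-2.50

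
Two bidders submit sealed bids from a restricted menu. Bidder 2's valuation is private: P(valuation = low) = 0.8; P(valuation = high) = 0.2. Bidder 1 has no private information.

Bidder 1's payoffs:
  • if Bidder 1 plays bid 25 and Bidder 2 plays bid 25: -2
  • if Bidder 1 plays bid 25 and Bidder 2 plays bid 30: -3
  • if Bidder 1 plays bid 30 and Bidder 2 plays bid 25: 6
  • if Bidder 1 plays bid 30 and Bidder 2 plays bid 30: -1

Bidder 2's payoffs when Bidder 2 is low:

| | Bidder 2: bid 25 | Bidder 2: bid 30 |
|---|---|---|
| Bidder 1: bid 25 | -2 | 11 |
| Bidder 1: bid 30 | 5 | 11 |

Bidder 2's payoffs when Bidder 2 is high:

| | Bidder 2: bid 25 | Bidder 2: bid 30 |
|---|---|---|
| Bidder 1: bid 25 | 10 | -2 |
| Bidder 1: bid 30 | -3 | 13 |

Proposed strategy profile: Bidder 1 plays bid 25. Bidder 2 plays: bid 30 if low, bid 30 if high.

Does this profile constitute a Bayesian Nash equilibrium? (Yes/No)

A profile is a BNE iff every type of every player is best-responding given beliefs about the other side.
Bidder 1 plays bid 25: E[bid 25] = 0.8·(-3) + 0.2·(-3) = -3; E[bid 30] = -1. Not best-responding. ✗
Bidder 2 (valuation low), facing bid 25: bid 25 gives -2, bid 30 gives 11. Proposed bid 30 is best. ✓
Bidder 2 (valuation high), facing bid 25: bid 25 gives 10, bid 30 gives -2. Proposed bid 30 is not best — profitable deviation exists. ✗

No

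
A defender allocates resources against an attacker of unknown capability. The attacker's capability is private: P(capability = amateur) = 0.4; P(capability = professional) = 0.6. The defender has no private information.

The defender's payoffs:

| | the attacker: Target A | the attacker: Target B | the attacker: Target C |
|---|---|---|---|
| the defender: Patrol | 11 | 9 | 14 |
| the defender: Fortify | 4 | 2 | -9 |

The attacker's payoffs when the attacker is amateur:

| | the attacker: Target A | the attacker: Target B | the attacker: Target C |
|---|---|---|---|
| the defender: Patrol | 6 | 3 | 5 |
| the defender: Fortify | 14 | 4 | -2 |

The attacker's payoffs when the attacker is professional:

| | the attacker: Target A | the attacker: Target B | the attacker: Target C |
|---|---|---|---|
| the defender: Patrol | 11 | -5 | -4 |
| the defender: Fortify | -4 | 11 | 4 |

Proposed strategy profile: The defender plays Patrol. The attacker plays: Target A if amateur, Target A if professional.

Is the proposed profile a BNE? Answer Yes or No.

Yes

The defender plays Patrol: E[Patrol] = 0.4·(11) + 0.6·(11) = 11; E[Fortify] = 4. Best-responding. ✓
The attacker (capability amateur), facing Patrol: Target A gives 6, Target B gives 3, Target C gives 5. Proposed Target A is best. ✓
The attacker (capability professional), facing Patrol: Target A gives 11, Target B gives -5, Target C gives -4. Proposed Target A is best. ✓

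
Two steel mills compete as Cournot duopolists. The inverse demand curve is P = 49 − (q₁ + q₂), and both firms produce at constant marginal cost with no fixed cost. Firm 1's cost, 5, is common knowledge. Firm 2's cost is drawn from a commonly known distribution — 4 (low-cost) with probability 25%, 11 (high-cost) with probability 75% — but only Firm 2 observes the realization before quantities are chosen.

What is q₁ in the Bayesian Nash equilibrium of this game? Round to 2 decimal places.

Type-c best response for Firm 2: q₂(c) = (49 − c)/2 − q₁/2.
Firm 1 maximizes expected profit; its first-order condition is 49 − 2q₁ − E[q₂] − 5 = 0.
Substituting E[q₂] and solving: E[c₂] = 9.25, so q₁ = (49 − 2·5 + 9.25)/3 = 16.0833.

16.08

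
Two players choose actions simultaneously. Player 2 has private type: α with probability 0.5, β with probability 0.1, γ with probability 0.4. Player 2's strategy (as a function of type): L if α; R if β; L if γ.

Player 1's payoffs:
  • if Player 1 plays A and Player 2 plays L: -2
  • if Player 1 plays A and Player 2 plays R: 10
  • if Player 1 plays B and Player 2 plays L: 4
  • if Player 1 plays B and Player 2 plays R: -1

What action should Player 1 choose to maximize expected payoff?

E[A] = 0.5·(-2) + 0.1·(10) + 0.4·(-2) = -0.8
E[B] = 0.5·(4) + 0.1·(-1) + 0.4·(4) = 3.5
Best response: B (3.5 is the largest).

B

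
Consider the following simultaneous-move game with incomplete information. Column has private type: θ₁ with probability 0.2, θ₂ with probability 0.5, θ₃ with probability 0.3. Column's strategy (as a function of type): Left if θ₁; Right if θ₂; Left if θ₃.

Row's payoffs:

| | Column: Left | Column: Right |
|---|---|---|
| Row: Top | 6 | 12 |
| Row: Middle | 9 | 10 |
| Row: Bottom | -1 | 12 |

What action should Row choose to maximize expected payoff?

Middle

E[Top] = 0.2·(6) + 0.5·(12) + 0.3·(6) = 9
E[Middle] = 0.2·(9) + 0.5·(10) + 0.3·(9) = 9.5
E[Bottom] = 0.2·(-1) + 0.5·(12) + 0.3·(-1) = 5.5
Best response: Middle (9.5 is the largest).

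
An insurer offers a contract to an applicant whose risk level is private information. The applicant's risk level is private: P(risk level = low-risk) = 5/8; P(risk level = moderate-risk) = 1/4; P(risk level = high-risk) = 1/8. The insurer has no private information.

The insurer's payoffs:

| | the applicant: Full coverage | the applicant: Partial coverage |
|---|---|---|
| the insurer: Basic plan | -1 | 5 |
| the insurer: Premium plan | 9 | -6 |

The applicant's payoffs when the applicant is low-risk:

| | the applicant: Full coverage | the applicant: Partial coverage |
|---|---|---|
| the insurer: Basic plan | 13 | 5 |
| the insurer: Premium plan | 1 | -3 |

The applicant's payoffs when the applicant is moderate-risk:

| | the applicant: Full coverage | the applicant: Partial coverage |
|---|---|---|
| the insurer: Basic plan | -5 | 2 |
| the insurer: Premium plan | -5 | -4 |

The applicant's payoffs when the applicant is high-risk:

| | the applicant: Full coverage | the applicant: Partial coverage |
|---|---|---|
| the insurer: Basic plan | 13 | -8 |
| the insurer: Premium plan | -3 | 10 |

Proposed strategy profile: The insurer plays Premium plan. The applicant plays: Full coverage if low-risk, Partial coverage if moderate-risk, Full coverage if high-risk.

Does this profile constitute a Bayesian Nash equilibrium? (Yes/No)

A profile is a BNE iff every type of every player is best-responding given beliefs about the other side.
The insurer plays Premium plan: E[Premium plan] = 5/8·(9) + 1/4·(-6) + 1/8·(9) = 21/4; E[Basic plan] = 1/2. Best-responding. ✓
The applicant (risk level low-risk), facing Premium plan: Full coverage gives 1, Partial coverage gives -3. Proposed Full coverage is best. ✓
The applicant (risk level moderate-risk), facing Premium plan: Full coverage gives -5, Partial coverage gives -4. Proposed Partial coverage is best. ✓
The applicant (risk level high-risk), facing Premium plan: Full coverage gives -3, Partial coverage gives 10. Proposed Full coverage is not best — profitable deviation exists. ✗

No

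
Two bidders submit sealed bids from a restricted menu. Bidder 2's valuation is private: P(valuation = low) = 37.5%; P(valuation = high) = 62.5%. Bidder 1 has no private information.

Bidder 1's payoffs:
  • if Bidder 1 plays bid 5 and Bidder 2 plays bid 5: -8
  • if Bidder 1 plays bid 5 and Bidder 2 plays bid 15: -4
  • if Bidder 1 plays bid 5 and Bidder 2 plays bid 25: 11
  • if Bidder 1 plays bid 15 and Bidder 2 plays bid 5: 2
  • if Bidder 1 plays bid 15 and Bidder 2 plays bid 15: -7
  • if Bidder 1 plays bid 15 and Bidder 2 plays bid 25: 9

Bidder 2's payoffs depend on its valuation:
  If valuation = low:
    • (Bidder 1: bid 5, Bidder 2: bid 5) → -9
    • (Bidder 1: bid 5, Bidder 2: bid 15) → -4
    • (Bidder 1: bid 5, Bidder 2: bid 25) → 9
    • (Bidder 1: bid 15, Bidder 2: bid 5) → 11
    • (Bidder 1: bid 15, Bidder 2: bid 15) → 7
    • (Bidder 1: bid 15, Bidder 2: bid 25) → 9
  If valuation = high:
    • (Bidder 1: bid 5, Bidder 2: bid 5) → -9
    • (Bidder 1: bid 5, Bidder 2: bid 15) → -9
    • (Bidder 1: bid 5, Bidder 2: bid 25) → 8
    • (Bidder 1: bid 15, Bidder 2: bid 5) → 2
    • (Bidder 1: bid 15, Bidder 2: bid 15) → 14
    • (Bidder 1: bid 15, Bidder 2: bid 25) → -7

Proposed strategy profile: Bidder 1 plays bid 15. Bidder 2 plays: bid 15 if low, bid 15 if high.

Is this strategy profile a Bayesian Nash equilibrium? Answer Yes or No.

No

A profile is a BNE iff every type of every player is best-responding given beliefs about the other side.
Bidder 1 plays bid 15: E[bid 15] = 0.375·(-7) + 0.625·(-7) = -7; E[bid 5] = -4. Not best-responding. ✗
Bidder 2 (valuation low), facing bid 15: bid 5 gives 11, bid 15 gives 7, bid 25 gives 9. Proposed bid 15 is not best — profitable deviation exists. ✗
Bidder 2 (valuation high), facing bid 15: bid 5 gives 2, bid 15 gives 14, bid 25 gives -7. Proposed bid 15 is best. ✓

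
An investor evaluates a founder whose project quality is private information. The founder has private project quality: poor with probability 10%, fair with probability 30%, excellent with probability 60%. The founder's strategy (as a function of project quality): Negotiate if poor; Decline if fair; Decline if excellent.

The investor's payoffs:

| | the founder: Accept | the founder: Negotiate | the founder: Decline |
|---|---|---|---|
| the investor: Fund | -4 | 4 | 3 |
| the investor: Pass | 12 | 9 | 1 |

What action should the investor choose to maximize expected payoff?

Fund

Compute the investor's expected payoff for each action, taking the expectation over the founder's type.
E[Fund] = 0.1·(4) + 0.3·(3) + 0.6·(3) = 3.1
E[Pass] = 0.1·(9) + 0.3·(1) + 0.6·(1) = 1.8
Best response: Fund (3.1 is the largest).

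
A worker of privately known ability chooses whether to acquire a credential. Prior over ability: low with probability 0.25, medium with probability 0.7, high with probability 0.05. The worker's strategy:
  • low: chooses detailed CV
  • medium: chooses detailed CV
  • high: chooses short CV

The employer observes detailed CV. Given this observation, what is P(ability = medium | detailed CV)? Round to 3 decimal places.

0.737

Apply Bayes' rule using the sender's strategy as the likelihood.
P(detailed CV) = 0.25·1 + 0.7·1 + 0.05·0 = 0.95
P(medium | detailed CV) = (0.7·1) / 0.95 = 0.7 / 0.95 = 0.736842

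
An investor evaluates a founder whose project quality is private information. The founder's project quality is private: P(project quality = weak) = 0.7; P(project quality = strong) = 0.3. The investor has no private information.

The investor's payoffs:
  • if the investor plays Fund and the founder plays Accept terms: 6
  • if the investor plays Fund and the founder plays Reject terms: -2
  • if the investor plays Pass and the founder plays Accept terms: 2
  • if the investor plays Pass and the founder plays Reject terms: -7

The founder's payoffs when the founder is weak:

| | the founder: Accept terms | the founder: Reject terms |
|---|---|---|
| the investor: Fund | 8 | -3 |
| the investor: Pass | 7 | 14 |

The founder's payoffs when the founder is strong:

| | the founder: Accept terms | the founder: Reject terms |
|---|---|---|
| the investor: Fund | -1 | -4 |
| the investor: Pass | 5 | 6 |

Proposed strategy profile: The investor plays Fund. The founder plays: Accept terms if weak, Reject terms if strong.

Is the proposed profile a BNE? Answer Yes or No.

The investor plays Fund: E[Fund] = 0.7·(6) + 0.3·(-2) = 3.6; E[Pass] = -0.7. Best-responding. ✓
The founder (project quality weak), facing Fund: Accept terms gives 8, Reject terms gives -3. Proposed Accept terms is best. ✓
The founder (project quality strong), facing Fund: Accept terms gives -1, Reject terms gives -4. Proposed Reject terms is not best — profitable deviation exists. ✗

No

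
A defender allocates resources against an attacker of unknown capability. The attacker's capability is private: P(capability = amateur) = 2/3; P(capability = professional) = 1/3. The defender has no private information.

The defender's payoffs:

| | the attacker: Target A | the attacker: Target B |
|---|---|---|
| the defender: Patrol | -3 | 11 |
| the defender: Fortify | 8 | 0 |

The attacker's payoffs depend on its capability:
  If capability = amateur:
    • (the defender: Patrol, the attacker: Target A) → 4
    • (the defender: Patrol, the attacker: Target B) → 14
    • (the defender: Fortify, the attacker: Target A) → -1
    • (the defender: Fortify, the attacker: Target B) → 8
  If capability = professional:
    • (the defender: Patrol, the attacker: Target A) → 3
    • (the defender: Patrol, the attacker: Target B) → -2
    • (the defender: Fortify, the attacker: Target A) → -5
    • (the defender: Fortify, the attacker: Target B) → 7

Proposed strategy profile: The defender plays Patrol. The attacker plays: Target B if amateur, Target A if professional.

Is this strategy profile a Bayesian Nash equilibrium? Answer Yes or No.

The defender plays Patrol: E[Patrol] = 2/3·(11) + 1/3·(-3) = 19/3; E[Fortify] = 8/3. Best-responding. ✓
The attacker (capability amateur), facing Patrol: Target A gives 4, Target B gives 14. Proposed Target B is best. ✓
The attacker (capability professional), facing Patrol: Target A gives 3, Target B gives -2. Proposed Target A is best. ✓

Yes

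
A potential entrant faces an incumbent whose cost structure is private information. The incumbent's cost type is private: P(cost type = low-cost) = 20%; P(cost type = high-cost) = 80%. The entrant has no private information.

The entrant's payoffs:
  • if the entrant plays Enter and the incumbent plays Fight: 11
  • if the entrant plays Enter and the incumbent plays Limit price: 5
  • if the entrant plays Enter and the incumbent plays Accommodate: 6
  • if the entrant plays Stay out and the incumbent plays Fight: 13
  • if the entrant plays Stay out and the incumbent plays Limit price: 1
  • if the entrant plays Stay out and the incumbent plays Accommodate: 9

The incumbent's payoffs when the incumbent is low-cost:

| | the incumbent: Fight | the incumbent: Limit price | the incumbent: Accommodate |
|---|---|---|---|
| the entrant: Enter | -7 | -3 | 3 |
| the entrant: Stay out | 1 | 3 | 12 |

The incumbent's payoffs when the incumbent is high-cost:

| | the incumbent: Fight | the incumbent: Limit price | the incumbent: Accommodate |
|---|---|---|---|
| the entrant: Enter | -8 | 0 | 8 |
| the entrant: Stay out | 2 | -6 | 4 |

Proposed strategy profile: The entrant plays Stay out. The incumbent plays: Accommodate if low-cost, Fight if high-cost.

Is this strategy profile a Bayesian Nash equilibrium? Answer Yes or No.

No

A profile is a BNE iff every type of every player is best-responding given beliefs about the other side.
The entrant plays Stay out: E[Stay out] = 0.2·(9) + 0.8·(13) = 12.2; E[Enter] = 10. Best-responding. ✓
The incumbent (cost type low-cost), facing Stay out: Fight gives 1, Limit price gives 3, Accommodate gives 12. Proposed Accommodate is best. ✓
The incumbent (cost type high-cost), facing Stay out: Fight gives 2, Limit price gives -6, Accommodate gives 4. Proposed Fight is not best — profitable deviation exists. ✗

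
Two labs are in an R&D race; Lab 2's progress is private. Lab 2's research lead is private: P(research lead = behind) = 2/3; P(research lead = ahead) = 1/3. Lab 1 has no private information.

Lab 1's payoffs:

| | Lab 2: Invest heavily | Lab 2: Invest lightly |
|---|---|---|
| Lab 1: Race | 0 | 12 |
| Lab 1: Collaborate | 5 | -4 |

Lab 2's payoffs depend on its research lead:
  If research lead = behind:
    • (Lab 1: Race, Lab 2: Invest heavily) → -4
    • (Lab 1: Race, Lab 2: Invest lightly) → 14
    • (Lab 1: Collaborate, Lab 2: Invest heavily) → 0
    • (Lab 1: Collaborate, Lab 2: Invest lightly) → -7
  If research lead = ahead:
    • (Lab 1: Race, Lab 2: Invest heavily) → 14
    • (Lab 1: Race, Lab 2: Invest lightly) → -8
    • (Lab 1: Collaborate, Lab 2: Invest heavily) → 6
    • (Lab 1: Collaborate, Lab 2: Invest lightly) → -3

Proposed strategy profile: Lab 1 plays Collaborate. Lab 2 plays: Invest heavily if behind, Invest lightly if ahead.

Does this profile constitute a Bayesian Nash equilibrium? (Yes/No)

No

Lab 1 plays Collaborate: E[Collaborate] = 2/3·(5) + 1/3·(-4) = 2; E[Race] = 4. Not best-responding. ✗
Lab 2 (research lead behind), facing Collaborate: Invest heavily gives 0, Invest lightly gives -7. Proposed Invest heavily is best. ✓
Lab 2 (research lead ahead), facing Collaborate: Invest heavily gives 6, Invest lightly gives -3. Proposed Invest lightly is not best — profitable deviation exists. ✗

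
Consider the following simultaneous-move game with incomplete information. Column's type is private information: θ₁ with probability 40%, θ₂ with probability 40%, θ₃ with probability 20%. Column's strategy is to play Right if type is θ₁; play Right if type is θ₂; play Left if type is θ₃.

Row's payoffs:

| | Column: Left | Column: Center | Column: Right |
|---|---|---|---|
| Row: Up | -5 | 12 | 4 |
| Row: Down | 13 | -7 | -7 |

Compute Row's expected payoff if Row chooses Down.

-3

E[Down] = 0.4·(-7) + 0.4·(-7) + 0.2·13 = (-2.8) + (-2.8) + 2.6 = -3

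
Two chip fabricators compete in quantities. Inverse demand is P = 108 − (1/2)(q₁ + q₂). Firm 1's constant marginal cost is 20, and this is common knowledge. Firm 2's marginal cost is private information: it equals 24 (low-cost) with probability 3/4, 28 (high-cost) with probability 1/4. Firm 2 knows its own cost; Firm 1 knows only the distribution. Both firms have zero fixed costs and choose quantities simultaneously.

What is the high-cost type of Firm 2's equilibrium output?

Type-c best response for Firm 2: q₂(c) = (108 − c) − q₁/2.
Firm 1 maximizes expected profit; its first-order condition is 108 − q₁ − (1/2)E[q₂] − 20 = 0.
Substituting E[q₂] and solving: E[c₂] = 25, so q₁ = (108 − 2·20 + 25)/(3/2) = 62.
q₂(high-cost) = (108 − 28 − (1/2)·62) = 49.

49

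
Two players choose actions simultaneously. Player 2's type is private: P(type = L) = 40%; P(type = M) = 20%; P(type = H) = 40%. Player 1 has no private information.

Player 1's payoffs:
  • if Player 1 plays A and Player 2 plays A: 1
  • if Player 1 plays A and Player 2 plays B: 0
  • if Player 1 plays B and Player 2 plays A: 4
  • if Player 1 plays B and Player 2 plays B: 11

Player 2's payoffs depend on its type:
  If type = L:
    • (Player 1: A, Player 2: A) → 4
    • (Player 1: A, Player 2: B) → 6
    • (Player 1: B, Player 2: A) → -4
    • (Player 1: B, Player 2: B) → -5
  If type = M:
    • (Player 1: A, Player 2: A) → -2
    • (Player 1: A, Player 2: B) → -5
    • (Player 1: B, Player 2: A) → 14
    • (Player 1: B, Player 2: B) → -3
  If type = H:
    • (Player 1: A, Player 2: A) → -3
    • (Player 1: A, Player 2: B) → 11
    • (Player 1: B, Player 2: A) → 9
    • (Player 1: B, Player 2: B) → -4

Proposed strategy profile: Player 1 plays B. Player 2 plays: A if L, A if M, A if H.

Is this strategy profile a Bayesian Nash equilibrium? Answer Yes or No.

Yes

Player 1 plays B: E[B] = 0.4·(4) + 0.2·(4) + 0.4·(4) = 4; E[A] = 1. Best-responding. ✓
Player 2 (type L), facing B: A gives -4, B gives -5. Proposed A is best. ✓
Player 2 (type M), facing B: A gives 14, B gives -3. Proposed A is best. ✓
Player 2 (type H), facing B: A gives 9, B gives -4. Proposed A is best. ✓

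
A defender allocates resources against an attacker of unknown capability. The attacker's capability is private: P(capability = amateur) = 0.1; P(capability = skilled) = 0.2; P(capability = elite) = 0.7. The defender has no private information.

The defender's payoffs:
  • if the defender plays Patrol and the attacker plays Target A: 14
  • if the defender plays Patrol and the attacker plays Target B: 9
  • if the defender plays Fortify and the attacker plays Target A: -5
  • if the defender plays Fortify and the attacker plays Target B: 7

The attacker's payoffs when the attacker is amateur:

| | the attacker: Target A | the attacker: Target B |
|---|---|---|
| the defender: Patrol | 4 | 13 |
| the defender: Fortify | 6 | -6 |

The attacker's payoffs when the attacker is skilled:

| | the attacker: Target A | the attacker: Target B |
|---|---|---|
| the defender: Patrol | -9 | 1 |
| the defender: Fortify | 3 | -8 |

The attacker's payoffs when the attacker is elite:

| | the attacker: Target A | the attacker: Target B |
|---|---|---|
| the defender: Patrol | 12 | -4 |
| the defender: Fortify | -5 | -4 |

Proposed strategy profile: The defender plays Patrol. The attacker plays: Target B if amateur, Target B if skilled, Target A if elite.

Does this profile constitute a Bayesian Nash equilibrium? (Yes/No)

A profile is a BNE iff every type of every player is best-responding given beliefs about the other side.
The defender plays Patrol: E[Patrol] = 0.1·(9) + 0.2·(9) + 0.7·(14) = 12.5; E[Fortify] = -1.4. Best-responding. ✓
The attacker (capability amateur), facing Patrol: Target A gives 4, Target B gives 13. Proposed Target B is best. ✓
The attacker (capability skilled), facing Patrol: Target A gives -9, Target B gives 1. Proposed Target B is best. ✓
The attacker (capability elite), facing Patrol: Target A gives 12, Target B gives -4. Proposed Target A is best. ✓

Yes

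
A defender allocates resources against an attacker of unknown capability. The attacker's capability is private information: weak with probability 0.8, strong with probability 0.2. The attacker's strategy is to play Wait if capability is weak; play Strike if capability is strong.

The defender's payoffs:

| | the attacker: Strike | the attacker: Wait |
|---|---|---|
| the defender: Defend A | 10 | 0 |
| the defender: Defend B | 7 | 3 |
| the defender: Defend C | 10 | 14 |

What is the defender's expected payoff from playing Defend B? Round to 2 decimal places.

Take the expectation over the attacker's capability, weighting each type's action by its prior probability.
E[Defend B] = 0.8·3 + 0.2·7 = 2.4 + 1.4 = 3.8

3.80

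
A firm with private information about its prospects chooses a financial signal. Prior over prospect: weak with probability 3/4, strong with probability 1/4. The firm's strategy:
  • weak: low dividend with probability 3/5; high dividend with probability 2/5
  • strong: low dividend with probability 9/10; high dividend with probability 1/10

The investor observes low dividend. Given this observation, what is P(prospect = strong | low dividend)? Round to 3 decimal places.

0.333

P(low dividend) = (3/4)·(3/5) + (1/4)·(9/10) = 27/40
P(strong | low dividend) = ((1/4)·(9/10)) / (27/40) = (9/40) / (27/40) = 1/3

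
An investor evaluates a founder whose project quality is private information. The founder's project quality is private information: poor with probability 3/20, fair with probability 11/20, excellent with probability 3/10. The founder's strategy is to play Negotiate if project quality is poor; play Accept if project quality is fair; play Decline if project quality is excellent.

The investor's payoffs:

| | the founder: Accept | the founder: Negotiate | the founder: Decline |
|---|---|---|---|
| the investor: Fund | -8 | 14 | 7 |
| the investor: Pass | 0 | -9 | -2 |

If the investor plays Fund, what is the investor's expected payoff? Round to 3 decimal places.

-0.200

E[Fund] = 3/20·14 + 11/20·(-8) + 3/10·7 = 21/10 + (-22/5) + 21/10 = -1/5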